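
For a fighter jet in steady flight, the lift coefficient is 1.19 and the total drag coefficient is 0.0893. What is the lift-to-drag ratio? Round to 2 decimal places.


Step 1: L/D = CL / CD = 1.19 / 0.0893
Step 2: L/D = 13.33

13.33


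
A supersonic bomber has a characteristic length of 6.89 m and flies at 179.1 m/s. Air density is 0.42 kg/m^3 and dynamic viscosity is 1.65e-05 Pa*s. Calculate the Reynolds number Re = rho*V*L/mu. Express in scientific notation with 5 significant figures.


Step 1: Numerator = rho * V * L = 0.42 * 179.1 * 6.89 = 518.27958
Step 2: Re = 518.27958 / 1.65e-05
Step 3: Re = 3.1411e+07

3.1411e+07


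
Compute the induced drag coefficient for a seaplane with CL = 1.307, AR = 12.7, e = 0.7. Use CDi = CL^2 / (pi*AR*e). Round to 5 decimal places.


Step 1: CL^2 = 1.307^2 = 1.708249
Step 2: pi * AR * e = 3.14159 * 12.7 * 0.7 = 27.928759
Step 3: CDi = 1.708249 / 27.928759 = 0.06116

0.06116


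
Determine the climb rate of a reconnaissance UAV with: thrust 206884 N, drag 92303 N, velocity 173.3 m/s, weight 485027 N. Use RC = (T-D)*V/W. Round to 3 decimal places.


Step 1: Excess thrust = T - D = 206884 - 92303 = 114581 N
Step 2: Excess power = 114581 * 173.3 = 19856887.3 W
Step 3: RC = 19856887.3 / 485027 = 40.940 m/s

40.940


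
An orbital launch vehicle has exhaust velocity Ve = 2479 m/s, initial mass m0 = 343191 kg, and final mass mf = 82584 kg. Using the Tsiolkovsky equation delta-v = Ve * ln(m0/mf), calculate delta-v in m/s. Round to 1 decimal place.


Step 1: Mass ratio m0/mf = 343191 / 82584 = 4.15566
Step 2: ln(4.15566) = 1.424471
Step 3: delta-v = 2479 * 1.424471 = 3531.3 m/s

3531.3


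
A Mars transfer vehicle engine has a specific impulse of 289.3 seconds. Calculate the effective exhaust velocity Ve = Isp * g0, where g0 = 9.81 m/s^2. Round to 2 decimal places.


Step 1: Ve = Isp * g0 = 289.3 * 9.81
Step 2: Ve = 2838.03 m/s

2838.03


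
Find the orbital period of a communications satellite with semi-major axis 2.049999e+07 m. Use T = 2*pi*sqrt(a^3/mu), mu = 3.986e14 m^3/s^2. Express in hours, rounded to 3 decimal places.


Step 1: a^3 / mu = 8.615112e+21 / 3.986e14 = 2.161343e+07
Step 2: sqrt(2.161343e+07) = 4649.0244 s
Step 3: T = 2*pi * 4649.0244 = 29210.68 s
Step 4: T in hours = 29210.68 / 3600 = 8.114 hours

8.114


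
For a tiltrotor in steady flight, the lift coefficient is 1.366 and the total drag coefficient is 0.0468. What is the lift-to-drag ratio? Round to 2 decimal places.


Step 1: L/D = CL / CD = 1.366 / 0.0468
Step 2: L/D = 29.19

29.19


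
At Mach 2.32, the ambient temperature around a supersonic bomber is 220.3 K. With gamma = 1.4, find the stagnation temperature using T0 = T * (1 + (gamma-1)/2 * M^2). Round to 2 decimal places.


Step 1: (gamma-1)/2 = 0.2
Step 2: M^2 = 5.3824
Step 3: 1 + 0.2 * 5.3824 = 2.07648
Step 4: T0 = 220.3 * 2.07648 = 457.45 K

457.45


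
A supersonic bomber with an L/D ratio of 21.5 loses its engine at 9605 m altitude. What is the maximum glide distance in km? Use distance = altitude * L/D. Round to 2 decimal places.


Step 1: Glide distance = altitude * L/D = 9605 * 21.5 = 206507.5 m
Step 2: Convert to km: 206507.5 / 1000 = 206.51 km

206.51


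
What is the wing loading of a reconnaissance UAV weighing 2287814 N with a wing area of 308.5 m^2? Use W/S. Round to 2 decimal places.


Step 1: Wing loading = W / S = 2287814 / 308.5
Step 2: Wing loading = 7415.93 N/m^2

7415.93


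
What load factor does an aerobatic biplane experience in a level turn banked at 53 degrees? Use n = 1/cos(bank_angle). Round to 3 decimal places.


Step 1: Convert 53 degrees to radians = 0.925025
Step 2: cos(53 deg) = 0.601815
Step 3: n = 1 / 0.601815 = 1.662

1.662


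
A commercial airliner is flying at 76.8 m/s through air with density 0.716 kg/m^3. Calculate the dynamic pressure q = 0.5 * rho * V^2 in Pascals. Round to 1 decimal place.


Step 1: V^2 = 76.8^2 = 5898.24
Step 2: q = 0.5 * 0.716 * 5898.24
Step 3: q = 2111.6 Pa

2111.6


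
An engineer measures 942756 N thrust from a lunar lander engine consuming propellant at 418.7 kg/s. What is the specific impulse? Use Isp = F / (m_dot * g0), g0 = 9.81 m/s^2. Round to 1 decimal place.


Step 1: m_dot * g0 = 418.7 * 9.81 = 4107.45
Step 2: Isp = 942756 / 4107.45 = 229.5 s

229.5


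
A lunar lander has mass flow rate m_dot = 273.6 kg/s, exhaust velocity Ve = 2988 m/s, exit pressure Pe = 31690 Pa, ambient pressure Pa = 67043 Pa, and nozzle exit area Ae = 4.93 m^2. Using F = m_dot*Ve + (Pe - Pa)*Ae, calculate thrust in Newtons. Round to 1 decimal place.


Step 1: Momentum thrust = m_dot * Ve = 273.6 * 2988 = 817516.8 N
Step 2: Pressure thrust = (Pe - Pa) * Ae = (31690 - 67043) * 4.93 = -174290.29 N
Step 3: Total thrust F = 817516.8 + -174290.29 = 643226.5 N

643226.5


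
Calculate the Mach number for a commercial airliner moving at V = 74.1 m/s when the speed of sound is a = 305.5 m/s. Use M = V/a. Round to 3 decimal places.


Step 1: M = V / a = 74.1 / 305.5
Step 2: M = 0.243

0.243


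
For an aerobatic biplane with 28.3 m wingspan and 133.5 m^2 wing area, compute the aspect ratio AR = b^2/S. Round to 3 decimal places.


Step 1: b^2 = 28.3^2 = 800.89
Step 2: AR = 800.89 / 133.5 = 5.999

5.999


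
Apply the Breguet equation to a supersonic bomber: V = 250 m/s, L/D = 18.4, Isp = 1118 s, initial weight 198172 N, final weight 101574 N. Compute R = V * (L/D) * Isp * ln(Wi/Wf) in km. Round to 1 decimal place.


Step 1: Coefficient = V * (L/D) * Isp = 250 * 18.4 * 1118 = 5142800.0 m
Step 2: Wi/Wf = 198172 / 101574 = 1.951011
Step 3: ln(1.951011) = 0.668348
Step 4: R = 5142800.0 * 0.668348 = 3437178.8 m = 3437.2 km

3437.2


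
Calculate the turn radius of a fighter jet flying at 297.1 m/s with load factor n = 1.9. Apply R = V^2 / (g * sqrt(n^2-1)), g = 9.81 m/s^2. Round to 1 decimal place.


Step 1: V^2 = 297.1^2 = 88268.41
Step 2: n^2 - 1 = 1.9^2 - 1 = 2.61
Step 3: sqrt(2.61) = 1.615549
Step 4: R = 88268.41 / (9.81 * 1.615549) = 5569.5 m

5569.5


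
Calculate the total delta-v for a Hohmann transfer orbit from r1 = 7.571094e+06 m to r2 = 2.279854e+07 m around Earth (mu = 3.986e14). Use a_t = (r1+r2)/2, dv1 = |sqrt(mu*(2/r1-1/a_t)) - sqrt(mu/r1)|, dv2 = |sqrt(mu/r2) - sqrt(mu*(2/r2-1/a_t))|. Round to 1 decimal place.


Step 1: Transfer semi-major axis a_t = (7.571094e+06 + 2.279854e+07) / 2 = 1.518482e+07 m
Step 2: v1 (circular at r1) = sqrt(mu/r1) = 7255.87 m/s
Step 3: v_t1 = sqrt(mu*(2/r1 - 1/a_t)) = 8890.74 m/s
Step 4: dv1 = |8890.74 - 7255.87| = 1634.88 m/s
Step 5: v2 (circular at r2) = 4181.34 m/s, v_t2 = 2952.5 m/s
Step 6: dv2 = |4181.34 - 2952.5| = 1228.84 m/s
Step 7: Total delta-v = 1634.88 + 1228.84 = 2863.7 m/s

2863.7


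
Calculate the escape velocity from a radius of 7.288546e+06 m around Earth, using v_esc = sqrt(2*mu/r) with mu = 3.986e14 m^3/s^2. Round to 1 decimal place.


Step 1: 2*mu/r = 2 * 3.986e14 / 7.288546e+06 = 109377096.6116
Step 2: v_esc = sqrt(109377096.6116) = 10458.4 m/s

10458.4


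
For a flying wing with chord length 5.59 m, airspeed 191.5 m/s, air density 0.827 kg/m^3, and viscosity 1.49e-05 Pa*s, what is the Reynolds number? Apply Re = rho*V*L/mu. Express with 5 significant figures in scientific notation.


Step 1: Numerator = rho * V * L = 0.827 * 191.5 * 5.59 = 885.291095
Step 2: Re = 885.291095 / 1.49e-05
Step 3: Re = 5.9416e+07

5.9416e+07


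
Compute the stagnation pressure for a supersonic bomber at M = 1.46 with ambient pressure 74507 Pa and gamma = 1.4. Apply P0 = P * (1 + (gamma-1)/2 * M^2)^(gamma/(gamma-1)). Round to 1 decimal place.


Step 1: (gamma-1)/2 * M^2 = 0.2 * 2.1316 = 0.42632
Step 2: 1 + 0.42632 = 1.42632
Step 3: Exponent gamma/(gamma-1) = 3.5
Step 4: P0 = 74507 * 1.42632^3.5 = 258200.1 Pa

258200.1


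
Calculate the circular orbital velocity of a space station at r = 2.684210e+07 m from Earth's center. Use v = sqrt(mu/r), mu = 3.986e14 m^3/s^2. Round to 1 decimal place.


Step 1: mu / r = 3.986e14 / 2.684210e+07 = 14849806.8333
Step 2: v = sqrt(14849806.8333) = 3853.5 m/s

3853.5


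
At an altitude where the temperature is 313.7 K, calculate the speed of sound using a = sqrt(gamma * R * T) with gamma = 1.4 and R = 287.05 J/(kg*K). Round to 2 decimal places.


Step 1: gamma * R * T = 1.4 * 287.05 * 313.7 = 126066.619
Step 2: a = sqrt(126066.619) = 355.06 m/s

355.06


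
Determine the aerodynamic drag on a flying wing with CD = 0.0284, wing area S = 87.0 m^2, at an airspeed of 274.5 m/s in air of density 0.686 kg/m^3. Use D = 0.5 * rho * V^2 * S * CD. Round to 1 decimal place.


Step 1: Dynamic pressure q = 0.5 * 0.686 * 274.5^2 = 25845.1358 Pa
Step 2: Drag D = q * S * CD = 25845.1358 * 87.0 * 0.0284
Step 3: D = 63858.2 N

63858.2


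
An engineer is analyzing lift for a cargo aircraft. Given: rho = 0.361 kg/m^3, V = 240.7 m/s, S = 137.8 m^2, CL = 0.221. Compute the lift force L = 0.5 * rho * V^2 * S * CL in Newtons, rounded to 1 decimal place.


Step 1: Calculate dynamic pressure q = 0.5 * 0.361 * 240.7^2 = 0.5 * 0.361 * 57936.49 = 10457.5364 Pa
Step 2: Multiply by wing area and lift coefficient: L = 10457.5364 * 137.8 * 0.221
Step 3: L = 1441048.5221 * 0.221 = 318471.7 N

318471.7


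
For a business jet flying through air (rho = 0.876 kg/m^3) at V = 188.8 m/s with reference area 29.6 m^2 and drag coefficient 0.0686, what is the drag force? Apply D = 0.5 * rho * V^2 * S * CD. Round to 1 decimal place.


Step 1: Dynamic pressure q = 0.5 * 0.876 * 188.8^2 = 15612.7027 Pa
Step 2: Drag D = q * S * CD = 15612.7027 * 29.6 * 0.0686
Step 3: D = 31702.5 N

31702.5


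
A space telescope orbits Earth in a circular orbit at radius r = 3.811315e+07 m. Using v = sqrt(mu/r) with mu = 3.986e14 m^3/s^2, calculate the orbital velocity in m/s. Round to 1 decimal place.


Step 1: mu / r = 3.986e14 / 3.811315e+07 = 10458332.6227
Step 2: v = sqrt(10458332.6227) = 3233.9 m/s

3233.9


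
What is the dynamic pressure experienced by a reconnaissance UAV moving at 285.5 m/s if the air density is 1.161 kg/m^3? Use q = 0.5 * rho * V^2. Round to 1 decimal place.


Step 1: V^2 = 285.5^2 = 81510.25
Step 2: q = 0.5 * 1.161 * 81510.25
Step 3: q = 47316.7 Pa

47316.7


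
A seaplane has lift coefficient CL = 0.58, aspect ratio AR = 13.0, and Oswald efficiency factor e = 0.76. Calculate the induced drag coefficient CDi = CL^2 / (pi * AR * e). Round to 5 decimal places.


Step 1: CL^2 = 0.58^2 = 0.3364
Step 2: pi * AR * e = 3.14159 * 13.0 * 0.76 = 31.038935
Step 3: CDi = 0.3364 / 31.038935 = 0.01084

0.01084


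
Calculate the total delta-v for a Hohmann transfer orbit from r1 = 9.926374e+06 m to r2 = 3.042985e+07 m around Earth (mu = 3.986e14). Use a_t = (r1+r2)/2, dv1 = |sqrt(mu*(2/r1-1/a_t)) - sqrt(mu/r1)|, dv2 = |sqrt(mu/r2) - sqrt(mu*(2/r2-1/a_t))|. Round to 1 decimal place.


Step 1: Transfer semi-major axis a_t = (9.926374e+06 + 3.042985e+07) / 2 = 2.017811e+07 m
Step 2: v1 (circular at r1) = sqrt(mu/r1) = 6336.85 m/s
Step 3: v_t1 = sqrt(mu*(2/r1 - 1/a_t)) = 7781.85 m/s
Step 4: dv1 = |7781.85 - 6336.85| = 1445.0 m/s
Step 5: v2 (circular at r2) = 3619.25 m/s, v_t2 = 2538.48 m/s
Step 6: dv2 = |3619.25 - 2538.48| = 1080.77 m/s
Step 7: Total delta-v = 1445.0 + 1080.77 = 2525.8 m/s

2525.8


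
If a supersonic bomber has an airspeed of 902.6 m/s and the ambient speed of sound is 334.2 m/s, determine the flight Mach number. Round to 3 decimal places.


Step 1: M = V / a = 902.6 / 334.2
Step 2: M = 2.701

2.701


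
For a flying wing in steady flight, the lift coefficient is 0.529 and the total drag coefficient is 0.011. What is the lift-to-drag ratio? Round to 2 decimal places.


Step 1: L/D = CL / CD = 0.529 / 0.011
Step 2: L/D = 48.09

48.09


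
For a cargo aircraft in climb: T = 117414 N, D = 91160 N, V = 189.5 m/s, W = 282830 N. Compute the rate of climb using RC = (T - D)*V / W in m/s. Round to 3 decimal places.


Step 1: Excess thrust = T - D = 117414 - 91160 = 26254 N
Step 2: Excess power = 26254 * 189.5 = 4975133.0 W
Step 3: RC = 4975133.0 / 282830 = 17.591 m/s

17.591


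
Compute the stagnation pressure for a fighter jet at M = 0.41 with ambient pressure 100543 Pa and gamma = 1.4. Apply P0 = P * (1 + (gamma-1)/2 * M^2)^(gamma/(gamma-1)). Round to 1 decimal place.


Step 1: (gamma-1)/2 * M^2 = 0.2 * 0.1681 = 0.03362
Step 2: 1 + 0.03362 = 1.03362
Step 3: Exponent gamma/(gamma-1) = 3.5
Step 4: P0 = 100543 * 1.03362^3.5 = 112879.5 Pa

112879.5


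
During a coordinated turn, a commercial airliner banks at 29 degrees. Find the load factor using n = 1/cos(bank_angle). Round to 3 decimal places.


Step 1: Convert 29 degrees to radians = 0.506145
Step 2: cos(29 deg) = 0.87462
Step 3: n = 1 / 0.87462 = 1.143

1.143


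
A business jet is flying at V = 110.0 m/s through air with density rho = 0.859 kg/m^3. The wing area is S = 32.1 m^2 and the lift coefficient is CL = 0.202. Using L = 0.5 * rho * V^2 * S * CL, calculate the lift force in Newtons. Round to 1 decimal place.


Step 1: Calculate dynamic pressure q = 0.5 * 0.859 * 110.0^2 = 0.5 * 0.859 * 12100.0 = 5196.95 Pa
Step 2: Multiply by wing area and lift coefficient: L = 5196.95 * 32.1 * 0.202
Step 3: L = 166822.095 * 0.202 = 33698.1 N

33698.1


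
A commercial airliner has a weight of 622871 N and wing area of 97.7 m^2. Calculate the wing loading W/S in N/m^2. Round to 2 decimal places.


Step 1: Wing loading = W / S = 622871 / 97.7
Step 2: Wing loading = 6375.34 N/m^2

6375.34


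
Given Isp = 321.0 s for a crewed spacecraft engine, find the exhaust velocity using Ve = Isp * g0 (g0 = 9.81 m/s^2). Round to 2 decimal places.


Step 1: Ve = Isp * g0 = 321.0 * 9.81
Step 2: Ve = 3149.01 m/s

3149.01


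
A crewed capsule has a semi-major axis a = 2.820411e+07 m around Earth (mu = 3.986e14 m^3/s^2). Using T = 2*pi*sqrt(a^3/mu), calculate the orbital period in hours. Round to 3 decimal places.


Step 1: a^3 / mu = 2.243557e+22 / 3.986e14 = 5.628594e+07
Step 2: sqrt(5.628594e+07) = 7502.3955 s
Step 3: T = 2*pi * 7502.3955 = 47138.94 s
Step 4: T in hours = 47138.94 / 3600 = 13.094 hours

13.094


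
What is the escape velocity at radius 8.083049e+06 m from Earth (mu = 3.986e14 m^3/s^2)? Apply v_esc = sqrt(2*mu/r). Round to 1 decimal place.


Step 1: 2*mu/r = 2 * 3.986e14 / 8.083049e+06 = 98626149.6126
Step 2: v_esc = sqrt(98626149.6126) = 9931.1 m/s

9931.1


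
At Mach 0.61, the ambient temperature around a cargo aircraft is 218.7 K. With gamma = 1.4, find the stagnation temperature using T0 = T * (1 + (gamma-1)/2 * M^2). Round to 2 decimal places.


Step 1: (gamma-1)/2 = 0.2
Step 2: M^2 = 0.3721
Step 3: 1 + 0.2 * 0.3721 = 1.07442
Step 4: T0 = 218.7 * 1.07442 = 234.98 K

234.98


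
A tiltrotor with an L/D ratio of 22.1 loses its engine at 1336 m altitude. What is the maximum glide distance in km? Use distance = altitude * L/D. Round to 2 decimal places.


Step 1: Glide distance = altitude * L/D = 1336 * 22.1 = 29525.6 m
Step 2: Convert to km: 29525.6 / 1000 = 29.53 km

29.53


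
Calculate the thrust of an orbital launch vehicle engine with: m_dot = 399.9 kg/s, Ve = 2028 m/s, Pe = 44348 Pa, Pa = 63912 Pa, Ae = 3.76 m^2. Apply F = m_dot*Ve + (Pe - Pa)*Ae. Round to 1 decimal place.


Step 1: Momentum thrust = m_dot * Ve = 399.9 * 2028 = 810997.2 N
Step 2: Pressure thrust = (Pe - Pa) * Ae = (44348 - 63912) * 3.76 = -73560.64 N
Step 3: Total thrust F = 810997.2 + -73560.64 = 737436.6 N

737436.6


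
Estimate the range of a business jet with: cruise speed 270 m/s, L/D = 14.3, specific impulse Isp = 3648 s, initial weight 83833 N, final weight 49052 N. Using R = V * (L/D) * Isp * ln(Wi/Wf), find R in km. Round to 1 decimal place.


Step 1: Coefficient = V * (L/D) * Isp = 270 * 14.3 * 3648 = 14084928.0 m
Step 2: Wi/Wf = 83833 / 49052 = 1.709064
Step 3: ln(1.709064) = 0.535946
Step 4: R = 14084928.0 * 0.535946 = 7548757.5 m = 7548.8 km

7548.8


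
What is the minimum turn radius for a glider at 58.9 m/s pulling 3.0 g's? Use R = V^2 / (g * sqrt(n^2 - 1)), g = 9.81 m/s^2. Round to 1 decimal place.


Step 1: V^2 = 58.9^2 = 3469.21
Step 2: n^2 - 1 = 3.0^2 - 1 = 8.0
Step 3: sqrt(8.0) = 2.828427
Step 4: R = 3469.21 / (9.81 * 2.828427) = 125.0 m

125.0


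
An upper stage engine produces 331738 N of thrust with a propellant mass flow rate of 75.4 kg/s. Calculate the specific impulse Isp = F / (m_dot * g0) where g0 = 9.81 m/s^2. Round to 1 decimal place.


Step 1: m_dot * g0 = 75.4 * 9.81 = 739.67
Step 2: Isp = 331738 / 739.67 = 448.5 s

448.5


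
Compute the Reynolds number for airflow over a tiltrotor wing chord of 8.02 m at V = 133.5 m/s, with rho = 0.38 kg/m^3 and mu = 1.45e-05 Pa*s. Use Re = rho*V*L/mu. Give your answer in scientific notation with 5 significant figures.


Step 1: Numerator = rho * V * L = 0.38 * 133.5 * 8.02 = 406.8546
Step 2: Re = 406.8546 / 1.45e-05
Step 3: Re = 2.8059e+07

2.8059e+07


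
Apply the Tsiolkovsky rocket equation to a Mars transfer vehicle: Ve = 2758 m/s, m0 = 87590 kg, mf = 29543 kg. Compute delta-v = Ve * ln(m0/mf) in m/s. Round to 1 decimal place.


Step 1: Mass ratio m0/mf = 87590 / 29543 = 2.964831
Step 2: ln(2.964831) = 1.08682
Step 3: delta-v = 2758 * 1.08682 = 2997.4 m/s

2997.4


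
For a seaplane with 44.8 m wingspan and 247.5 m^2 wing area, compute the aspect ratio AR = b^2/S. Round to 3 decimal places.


Step 1: b^2 = 44.8^2 = 2007.04
Step 2: AR = 2007.04 / 247.5 = 8.109

8.109


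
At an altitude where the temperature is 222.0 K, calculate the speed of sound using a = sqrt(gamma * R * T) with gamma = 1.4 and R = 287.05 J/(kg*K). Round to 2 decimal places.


Step 1: gamma * R * T = 1.4 * 287.05 * 222.0 = 89215.14
Step 2: a = sqrt(89215.14) = 298.69 m/s

298.69


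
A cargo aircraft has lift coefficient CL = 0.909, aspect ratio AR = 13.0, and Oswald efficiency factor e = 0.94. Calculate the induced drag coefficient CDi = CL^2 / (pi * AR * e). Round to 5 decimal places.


Step 1: CL^2 = 0.909^2 = 0.826281
Step 2: pi * AR * e = 3.14159 * 13.0 * 0.94 = 38.390262
Step 3: CDi = 0.826281 / 38.390262 = 0.02152

0.02152


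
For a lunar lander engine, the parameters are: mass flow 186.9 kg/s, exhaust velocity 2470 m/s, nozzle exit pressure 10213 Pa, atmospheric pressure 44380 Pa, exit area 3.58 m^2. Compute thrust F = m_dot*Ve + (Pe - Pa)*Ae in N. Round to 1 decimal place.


Step 1: Momentum thrust = m_dot * Ve = 186.9 * 2470 = 461643.0 N
Step 2: Pressure thrust = (Pe - Pa) * Ae = (10213 - 44380) * 3.58 = -122317.86 N
Step 3: Total thrust F = 461643.0 + -122317.86 = 339325.1 N

339325.1


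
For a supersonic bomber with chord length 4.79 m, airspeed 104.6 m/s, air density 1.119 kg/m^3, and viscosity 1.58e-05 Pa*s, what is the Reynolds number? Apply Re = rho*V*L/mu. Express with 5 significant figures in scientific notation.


Step 1: Numerator = rho * V * L = 1.119 * 104.6 * 4.79 = 560.657046
Step 2: Re = 560.657046 / 1.58e-05
Step 3: Re = 3.5485e+07

3.5485e+07


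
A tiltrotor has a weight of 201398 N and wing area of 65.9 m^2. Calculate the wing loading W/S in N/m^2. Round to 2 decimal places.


Step 1: Wing loading = W / S = 201398 / 65.9
Step 2: Wing loading = 3056.12 N/m^2

3056.12


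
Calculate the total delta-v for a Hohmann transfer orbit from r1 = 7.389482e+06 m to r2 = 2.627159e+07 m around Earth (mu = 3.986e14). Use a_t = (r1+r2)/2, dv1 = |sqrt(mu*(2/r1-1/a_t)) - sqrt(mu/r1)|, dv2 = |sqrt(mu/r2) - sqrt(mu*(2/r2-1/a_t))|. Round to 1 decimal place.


Step 1: Transfer semi-major axis a_t = (7.389482e+06 + 2.627159e+07) / 2 = 1.683054e+07 m
Step 2: v1 (circular at r1) = sqrt(mu/r1) = 7344.49 m/s
Step 3: v_t1 = sqrt(mu*(2/r1 - 1/a_t)) = 9176.05 m/s
Step 4: dv1 = |9176.05 - 7344.49| = 1831.56 m/s
Step 5: v2 (circular at r2) = 3895.16 m/s, v_t2 = 2580.97 m/s
Step 6: dv2 = |3895.16 - 2580.97| = 1314.19 m/s
Step 7: Total delta-v = 1831.56 + 1314.19 = 3145.7 m/s

3145.7


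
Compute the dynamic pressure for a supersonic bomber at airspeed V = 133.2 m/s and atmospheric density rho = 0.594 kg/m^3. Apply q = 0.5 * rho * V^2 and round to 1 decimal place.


Step 1: V^2 = 133.2^2 = 17742.24
Step 2: q = 0.5 * 0.594 * 17742.24
Step 3: q = 5269.4 Pa

5269.4


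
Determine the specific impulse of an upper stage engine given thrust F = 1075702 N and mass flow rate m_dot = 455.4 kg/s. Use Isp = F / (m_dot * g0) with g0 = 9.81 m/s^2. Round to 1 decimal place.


Step 1: m_dot * g0 = 455.4 * 9.81 = 4467.47
Step 2: Isp = 1075702 / 4467.47 = 240.8 s

240.8


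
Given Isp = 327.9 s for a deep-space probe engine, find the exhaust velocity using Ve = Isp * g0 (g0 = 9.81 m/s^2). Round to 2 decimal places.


Step 1: Ve = Isp * g0 = 327.9 * 9.81
Step 2: Ve = 3216.70 m/s

3216.70


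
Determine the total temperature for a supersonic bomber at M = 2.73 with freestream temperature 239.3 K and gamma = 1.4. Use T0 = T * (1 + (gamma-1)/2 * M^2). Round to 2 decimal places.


Step 1: (gamma-1)/2 = 0.2
Step 2: M^2 = 7.4529
Step 3: 1 + 0.2 * 7.4529 = 2.49058
Step 4: T0 = 239.3 * 2.49058 = 596.00 K

596.00


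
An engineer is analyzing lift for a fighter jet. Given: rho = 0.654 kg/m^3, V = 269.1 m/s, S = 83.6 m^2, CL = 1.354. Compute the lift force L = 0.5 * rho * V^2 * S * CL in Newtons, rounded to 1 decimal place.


Step 1: Calculate dynamic pressure q = 0.5 * 0.654 * 269.1^2 = 0.5 * 0.654 * 72414.81 = 23679.6429 Pa
Step 2: Multiply by wing area and lift coefficient: L = 23679.6429 * 83.6 * 1.354
Step 3: L = 1979618.1439 * 1.354 = 2680403.0 N

2680403.0


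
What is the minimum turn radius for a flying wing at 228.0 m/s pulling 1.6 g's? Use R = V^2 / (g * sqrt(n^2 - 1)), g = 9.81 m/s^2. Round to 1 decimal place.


Step 1: V^2 = 228.0^2 = 51984.0
Step 2: n^2 - 1 = 1.6^2 - 1 = 1.56
Step 3: sqrt(1.56) = 1.249
Step 4: R = 51984.0 / (9.81 * 1.249) = 4242.7 m

4242.7


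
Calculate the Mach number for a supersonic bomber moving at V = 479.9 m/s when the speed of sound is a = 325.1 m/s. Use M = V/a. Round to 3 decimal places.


Step 1: M = V / a = 479.9 / 325.1
Step 2: M = 1.476

1.476


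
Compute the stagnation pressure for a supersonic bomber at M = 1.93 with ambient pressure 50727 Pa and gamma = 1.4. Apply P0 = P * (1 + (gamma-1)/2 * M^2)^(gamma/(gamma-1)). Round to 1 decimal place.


Step 1: (gamma-1)/2 * M^2 = 0.2 * 3.7249 = 0.74498
Step 2: 1 + 0.74498 = 1.74498
Step 3: Exponent gamma/(gamma-1) = 3.5
Step 4: P0 = 50727 * 1.74498^3.5 = 356045.7 Pa

356045.7


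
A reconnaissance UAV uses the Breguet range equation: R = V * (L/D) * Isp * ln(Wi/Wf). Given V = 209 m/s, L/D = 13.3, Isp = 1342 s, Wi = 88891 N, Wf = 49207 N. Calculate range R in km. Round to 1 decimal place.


Step 1: Coefficient = V * (L/D) * Isp = 209 * 13.3 * 1342 = 3730357.4 m
Step 2: Wi/Wf = 88891 / 49207 = 1.806471
Step 3: ln(1.806471) = 0.591375
Step 4: R = 3730357.4 * 0.591375 = 2206040.1 m = 2206.0 km

2206.0


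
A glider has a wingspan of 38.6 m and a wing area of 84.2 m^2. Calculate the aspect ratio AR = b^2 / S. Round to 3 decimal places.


Step 1: b^2 = 38.6^2 = 1489.96
Step 2: AR = 1489.96 / 84.2 = 17.695

17.695


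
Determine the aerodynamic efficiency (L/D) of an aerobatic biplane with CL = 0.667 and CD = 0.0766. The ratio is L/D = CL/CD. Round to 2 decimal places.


Step 1: L/D = CL / CD = 0.667 / 0.0766
Step 2: L/D = 8.71

8.71


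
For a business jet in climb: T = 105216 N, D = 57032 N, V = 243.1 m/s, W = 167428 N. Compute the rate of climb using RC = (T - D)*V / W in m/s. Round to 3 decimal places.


Step 1: Excess thrust = T - D = 105216 - 57032 = 48184 N
Step 2: Excess power = 48184 * 243.1 = 11713530.4 W
Step 3: RC = 11713530.4 / 167428 = 69.962 m/s

69.962


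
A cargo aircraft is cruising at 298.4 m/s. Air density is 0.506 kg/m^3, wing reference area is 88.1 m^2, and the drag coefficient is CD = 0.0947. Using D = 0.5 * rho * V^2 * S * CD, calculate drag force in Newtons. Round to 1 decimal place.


Step 1: Dynamic pressure q = 0.5 * 0.506 * 298.4^2 = 22527.7677 Pa
Step 2: Drag D = q * S * CD = 22527.7677 * 88.1 * 0.0947
Step 3: D = 187950.7 N

187950.7


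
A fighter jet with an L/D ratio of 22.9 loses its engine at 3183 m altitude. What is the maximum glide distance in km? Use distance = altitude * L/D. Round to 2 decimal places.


Step 1: Glide distance = altitude * L/D = 3183 * 22.9 = 72890.7 m
Step 2: Convert to km: 72890.7 / 1000 = 72.89 km

72.89


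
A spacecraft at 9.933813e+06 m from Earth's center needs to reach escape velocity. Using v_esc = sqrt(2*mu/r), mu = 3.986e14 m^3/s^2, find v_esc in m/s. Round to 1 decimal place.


Step 1: 2*mu/r = 2 * 3.986e14 / 9.933813e+06 = 80251158.3417
Step 2: v_esc = sqrt(80251158.3417) = 8958.3 m/s

8958.3


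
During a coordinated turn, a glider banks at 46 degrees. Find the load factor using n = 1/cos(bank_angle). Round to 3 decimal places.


Step 1: Convert 46 degrees to radians = 0.802851
Step 2: cos(46 deg) = 0.694658
Step 3: n = 1 / 0.694658 = 1.440

1.440


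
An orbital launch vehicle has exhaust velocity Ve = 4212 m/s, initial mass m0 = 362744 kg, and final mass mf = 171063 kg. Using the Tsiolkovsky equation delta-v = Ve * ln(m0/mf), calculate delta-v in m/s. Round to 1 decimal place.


Step 1: Mass ratio m0/mf = 362744 / 171063 = 2.120529
Step 2: ln(2.120529) = 0.751665
Step 3: delta-v = 4212 * 0.751665 = 3166.0 m/s

3166.0


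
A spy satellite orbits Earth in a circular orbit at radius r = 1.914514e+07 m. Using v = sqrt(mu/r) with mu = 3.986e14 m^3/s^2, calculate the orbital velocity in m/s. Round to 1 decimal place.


Step 1: mu / r = 3.986e14 / 1.914514e+07 = 20819905.2083
Step 2: v = sqrt(20819905.2083) = 4562.9 m/s

4562.9


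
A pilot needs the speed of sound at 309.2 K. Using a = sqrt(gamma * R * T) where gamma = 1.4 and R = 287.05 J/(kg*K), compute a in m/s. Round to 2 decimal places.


Step 1: gamma * R * T = 1.4 * 287.05 * 309.2 = 124258.204
Step 2: a = sqrt(124258.204) = 352.50 m/s

352.50


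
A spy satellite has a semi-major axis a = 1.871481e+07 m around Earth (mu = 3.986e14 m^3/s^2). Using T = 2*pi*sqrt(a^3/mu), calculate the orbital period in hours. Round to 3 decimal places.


Step 1: a^3 / mu = 6.554752e+21 / 3.986e14 = 1.644444e+07
Step 2: sqrt(1.644444e+07) = 4055.1739 s
Step 3: T = 2*pi * 4055.1739 = 25479.41 s
Step 4: T in hours = 25479.41 / 3600 = 7.078 hours

7.078


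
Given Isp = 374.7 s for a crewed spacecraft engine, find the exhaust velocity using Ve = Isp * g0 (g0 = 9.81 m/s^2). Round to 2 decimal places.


Step 1: Ve = Isp * g0 = 374.7 * 9.81
Step 2: Ve = 3675.81 m/s

3675.81


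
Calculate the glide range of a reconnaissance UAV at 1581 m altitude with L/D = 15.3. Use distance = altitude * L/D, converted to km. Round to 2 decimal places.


Step 1: Glide distance = altitude * L/D = 1581 * 15.3 = 24189.3 m
Step 2: Convert to km: 24189.3 / 1000 = 24.19 km

24.19


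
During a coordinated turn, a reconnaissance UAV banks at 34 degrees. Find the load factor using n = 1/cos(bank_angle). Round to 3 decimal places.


Step 1: Convert 34 degrees to radians = 0.593412
Step 2: cos(34 deg) = 0.829038
Step 3: n = 1 / 0.829038 = 1.206

1.206


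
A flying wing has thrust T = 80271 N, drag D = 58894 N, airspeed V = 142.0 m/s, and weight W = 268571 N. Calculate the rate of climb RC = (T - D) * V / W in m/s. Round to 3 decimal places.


Step 1: Excess thrust = T - D = 80271 - 58894 = 21377 N
Step 2: Excess power = 21377 * 142.0 = 3035534.0 W
Step 3: RC = 3035534.0 / 268571 = 11.303 m/s

11.303


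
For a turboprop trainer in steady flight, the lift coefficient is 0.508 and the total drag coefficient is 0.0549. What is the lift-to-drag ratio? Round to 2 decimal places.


Step 1: L/D = CL / CD = 0.508 / 0.0549
Step 2: L/D = 9.25

9.25


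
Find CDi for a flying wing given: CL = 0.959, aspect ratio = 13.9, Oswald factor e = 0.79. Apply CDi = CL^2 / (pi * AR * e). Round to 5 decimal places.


Step 1: CL^2 = 0.959^2 = 0.919681
Step 2: pi * AR * e = 3.14159 * 13.9 * 0.79 = 34.497829
Step 3: CDi = 0.919681 / 34.497829 = 0.02666

0.02666


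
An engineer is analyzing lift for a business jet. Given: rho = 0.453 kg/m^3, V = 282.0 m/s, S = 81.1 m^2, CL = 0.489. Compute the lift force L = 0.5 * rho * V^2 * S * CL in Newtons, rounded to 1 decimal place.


Step 1: Calculate dynamic pressure q = 0.5 * 0.453 * 282.0^2 = 0.5 * 0.453 * 79524.0 = 18012.186 Pa
Step 2: Multiply by wing area and lift coefficient: L = 18012.186 * 81.1 * 0.489
Step 3: L = 1460788.2846 * 0.489 = 714325.5 N

714325.5


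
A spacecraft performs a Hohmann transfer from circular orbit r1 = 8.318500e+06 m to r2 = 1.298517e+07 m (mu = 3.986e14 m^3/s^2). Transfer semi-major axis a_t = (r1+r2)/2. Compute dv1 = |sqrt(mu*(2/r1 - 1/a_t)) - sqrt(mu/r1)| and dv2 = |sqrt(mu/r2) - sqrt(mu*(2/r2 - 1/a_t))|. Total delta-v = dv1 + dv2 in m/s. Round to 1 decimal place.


Step 1: Transfer semi-major axis a_t = (8.318500e+06 + 1.298517e+07) / 2 = 1.065184e+07 m
Step 2: v1 (circular at r1) = sqrt(mu/r1) = 6922.23 m/s
Step 3: v_t1 = sqrt(mu*(2/r1 - 1/a_t)) = 7642.89 m/s
Step 4: dv1 = |7642.89 - 6922.23| = 720.66 m/s
Step 5: v2 (circular at r2) = 5540.45 m/s, v_t2 = 4896.15 m/s
Step 6: dv2 = |5540.45 - 4896.15| = 644.29 m/s
Step 7: Total delta-v = 720.66 + 644.29 = 1365.0 m/s

1365.0


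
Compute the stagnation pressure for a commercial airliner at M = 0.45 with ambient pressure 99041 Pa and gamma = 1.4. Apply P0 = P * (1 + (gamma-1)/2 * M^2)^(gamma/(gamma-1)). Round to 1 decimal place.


Step 1: (gamma-1)/2 * M^2 = 0.2 * 0.2025 = 0.0405
Step 2: 1 + 0.0405 = 1.0405
Step 3: Exponent gamma/(gamma-1) = 3.5
Step 4: P0 = 99041 * 1.0405^3.5 = 113805.3 Pa

113805.3


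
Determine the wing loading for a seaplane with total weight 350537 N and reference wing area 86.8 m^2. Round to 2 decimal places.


Step 1: Wing loading = W / S = 350537 / 86.8
Step 2: Wing loading = 4038.44 N/m^2

4038.44


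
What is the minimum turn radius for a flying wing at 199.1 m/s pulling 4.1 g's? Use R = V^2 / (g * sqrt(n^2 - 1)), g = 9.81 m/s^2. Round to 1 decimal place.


Step 1: V^2 = 199.1^2 = 39640.81
Step 2: n^2 - 1 = 4.1^2 - 1 = 15.81
Step 3: sqrt(15.81) = 3.976179
Step 4: R = 39640.81 / (9.81 * 3.976179) = 1016.3 m

1016.3


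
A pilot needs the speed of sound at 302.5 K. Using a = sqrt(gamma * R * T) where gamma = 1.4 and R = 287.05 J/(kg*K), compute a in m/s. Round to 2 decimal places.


Step 1: gamma * R * T = 1.4 * 287.05 * 302.5 = 121565.675
Step 2: a = sqrt(121565.675) = 348.66 m/s

348.66


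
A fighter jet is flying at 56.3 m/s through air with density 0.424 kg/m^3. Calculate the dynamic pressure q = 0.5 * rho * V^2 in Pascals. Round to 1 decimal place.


Step 1: V^2 = 56.3^2 = 3169.69
Step 2: q = 0.5 * 0.424 * 3169.69
Step 3: q = 672.0 Pa

672.0


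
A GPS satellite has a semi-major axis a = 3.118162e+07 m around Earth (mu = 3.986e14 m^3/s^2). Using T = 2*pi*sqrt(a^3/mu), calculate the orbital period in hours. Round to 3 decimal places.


Step 1: a^3 / mu = 3.031768e+22 / 3.986e14 = 7.606042e+07
Step 2: sqrt(7.606042e+07) = 8721.2626 s
Step 3: T = 2*pi * 8721.2626 = 54797.31 s
Step 4: T in hours = 54797.31 / 3600 = 15.221 hours

15.221


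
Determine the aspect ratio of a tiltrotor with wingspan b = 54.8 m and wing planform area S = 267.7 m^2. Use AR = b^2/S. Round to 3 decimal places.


Step 1: b^2 = 54.8^2 = 3003.04
Step 2: AR = 3003.04 / 267.7 = 11.218

11.218


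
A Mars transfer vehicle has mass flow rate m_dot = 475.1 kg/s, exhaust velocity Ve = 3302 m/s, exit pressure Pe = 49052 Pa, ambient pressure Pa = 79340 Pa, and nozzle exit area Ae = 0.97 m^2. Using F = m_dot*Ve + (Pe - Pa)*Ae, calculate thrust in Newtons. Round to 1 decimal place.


Step 1: Momentum thrust = m_dot * Ve = 475.1 * 3302 = 1568780.2 N
Step 2: Pressure thrust = (Pe - Pa) * Ae = (49052 - 79340) * 0.97 = -29379.36 N
Step 3: Total thrust F = 1568780.2 + -29379.36 = 1539400.8 N

1539400.8


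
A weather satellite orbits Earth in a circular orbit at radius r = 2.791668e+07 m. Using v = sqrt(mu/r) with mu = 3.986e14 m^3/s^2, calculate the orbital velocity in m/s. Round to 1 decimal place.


Step 1: mu / r = 3.986e14 / 2.791668e+07 = 14278202.1358
Step 2: v = sqrt(14278202.1358) = 3778.7 m/s

3778.7


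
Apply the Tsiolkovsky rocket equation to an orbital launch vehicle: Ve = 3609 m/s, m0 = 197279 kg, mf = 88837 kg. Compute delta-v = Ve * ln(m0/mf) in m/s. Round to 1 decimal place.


Step 1: Mass ratio m0/mf = 197279 / 88837 = 2.220685
Step 2: ln(2.220685) = 0.797816
Step 3: delta-v = 3609 * 0.797816 = 2879.3 m/s

2879.3


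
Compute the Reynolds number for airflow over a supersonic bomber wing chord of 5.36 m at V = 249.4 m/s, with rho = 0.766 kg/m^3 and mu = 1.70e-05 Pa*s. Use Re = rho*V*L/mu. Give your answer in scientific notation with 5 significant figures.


Step 1: Numerator = rho * V * L = 0.766 * 249.4 * 5.36 = 1023.976544
Step 2: Re = 1023.976544 / 1.70e-05
Step 3: Re = 6.0234e+07

6.0234e+07


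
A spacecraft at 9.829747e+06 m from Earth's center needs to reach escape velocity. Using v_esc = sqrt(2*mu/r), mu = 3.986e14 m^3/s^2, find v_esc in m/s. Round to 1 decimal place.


Step 1: 2*mu/r = 2 * 3.986e14 / 9.829747e+06 = 81100764.8518
Step 2: v_esc = sqrt(81100764.8518) = 9005.6 m/s

9005.6


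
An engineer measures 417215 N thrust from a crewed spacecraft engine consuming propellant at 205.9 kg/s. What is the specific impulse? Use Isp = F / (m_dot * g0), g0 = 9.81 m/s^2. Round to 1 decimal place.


Step 1: m_dot * g0 = 205.9 * 9.81 = 2019.88
Step 2: Isp = 417215 / 2019.88 = 206.6 s

206.6


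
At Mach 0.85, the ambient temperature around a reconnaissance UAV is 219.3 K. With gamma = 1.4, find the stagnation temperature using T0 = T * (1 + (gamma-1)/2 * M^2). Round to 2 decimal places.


Step 1: (gamma-1)/2 = 0.2
Step 2: M^2 = 0.7225
Step 3: 1 + 0.2 * 0.7225 = 1.1445
Step 4: T0 = 219.3 * 1.1445 = 250.99 K

250.99


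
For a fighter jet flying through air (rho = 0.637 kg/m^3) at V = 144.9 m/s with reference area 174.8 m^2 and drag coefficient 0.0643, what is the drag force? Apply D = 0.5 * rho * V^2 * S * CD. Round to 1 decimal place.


Step 1: Dynamic pressure q = 0.5 * 0.637 * 144.9^2 = 6687.2292 Pa
Step 2: Drag D = q * S * CD = 6687.2292 * 174.8 * 0.0643
Step 3: D = 75162.0 N

75162.0


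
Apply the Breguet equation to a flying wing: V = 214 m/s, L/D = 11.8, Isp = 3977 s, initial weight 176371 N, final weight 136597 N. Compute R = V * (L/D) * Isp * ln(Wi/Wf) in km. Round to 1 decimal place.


Step 1: Coefficient = V * (L/D) * Isp = 214 * 11.8 * 3977 = 10042720.4 m
Step 2: Wi/Wf = 176371 / 136597 = 1.291178
Step 3: ln(1.291178) = 0.255555
Step 4: R = 10042720.4 * 0.255555 = 2566464.9 m = 2566.5 km

2566.5


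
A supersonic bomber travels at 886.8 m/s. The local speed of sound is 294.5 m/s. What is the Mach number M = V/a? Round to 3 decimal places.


Step 1: M = V / a = 886.8 / 294.5
Step 2: M = 3.011

3.011


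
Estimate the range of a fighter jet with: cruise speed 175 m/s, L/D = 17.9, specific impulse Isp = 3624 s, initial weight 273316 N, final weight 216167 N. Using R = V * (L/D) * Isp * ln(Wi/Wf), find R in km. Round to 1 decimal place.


Step 1: Coefficient = V * (L/D) * Isp = 175 * 17.9 * 3624 = 11352180.0 m
Step 2: Wi/Wf = 273316 / 216167 = 1.264374
Step 3: ln(1.264374) = 0.234577
Step 4: R = 11352180.0 * 0.234577 = 2662964.6 m = 2663.0 km

2663.0


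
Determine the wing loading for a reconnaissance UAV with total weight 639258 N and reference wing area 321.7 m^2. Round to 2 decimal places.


Step 1: Wing loading = W / S = 639258 / 321.7
Step 2: Wing loading = 1987.12 N/m^2

1987.12


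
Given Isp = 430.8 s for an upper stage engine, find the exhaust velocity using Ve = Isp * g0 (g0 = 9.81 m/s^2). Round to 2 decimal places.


Step 1: Ve = Isp * g0 = 430.8 * 9.81
Step 2: Ve = 4226.15 m/s

4226.15


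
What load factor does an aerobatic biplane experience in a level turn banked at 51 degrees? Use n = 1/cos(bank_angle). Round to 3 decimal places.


Step 1: Convert 51 degrees to radians = 0.890118
Step 2: cos(51 deg) = 0.62932
Step 3: n = 1 / 0.62932 = 1.589

1.589


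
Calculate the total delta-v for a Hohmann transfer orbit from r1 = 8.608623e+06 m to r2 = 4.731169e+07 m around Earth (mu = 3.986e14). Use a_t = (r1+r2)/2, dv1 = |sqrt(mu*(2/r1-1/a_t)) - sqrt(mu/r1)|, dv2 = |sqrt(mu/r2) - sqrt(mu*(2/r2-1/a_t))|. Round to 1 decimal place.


Step 1: Transfer semi-major axis a_t = (8.608623e+06 + 4.731169e+07) / 2 = 2.796016e+07 m
Step 2: v1 (circular at r1) = sqrt(mu/r1) = 6804.59 m/s
Step 3: v_t1 = sqrt(mu*(2/r1 - 1/a_t)) = 8851.49 m/s
Step 4: dv1 = |8851.49 - 6804.59| = 2046.9 m/s
Step 5: v2 (circular at r2) = 2902.58 m/s, v_t2 = 1610.58 m/s
Step 6: dv2 = |2902.58 - 1610.58| = 1292.0 m/s
Step 7: Total delta-v = 2046.9 + 1292.0 = 3338.9 m/s

3338.9


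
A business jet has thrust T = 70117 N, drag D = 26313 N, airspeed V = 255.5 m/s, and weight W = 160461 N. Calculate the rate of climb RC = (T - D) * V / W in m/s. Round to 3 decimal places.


Step 1: Excess thrust = T - D = 70117 - 26313 = 43804 N
Step 2: Excess power = 43804 * 255.5 = 11191922.0 W
Step 3: RC = 11191922.0 / 160461 = 69.749 m/s

69.749


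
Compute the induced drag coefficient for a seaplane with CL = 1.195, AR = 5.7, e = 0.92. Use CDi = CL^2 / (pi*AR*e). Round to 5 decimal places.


Step 1: CL^2 = 1.195^2 = 1.428025
Step 2: pi * AR * e = 3.14159 * 5.7 * 0.92 = 16.474512
Step 3: CDi = 1.428025 / 16.474512 = 0.08668

0.08668


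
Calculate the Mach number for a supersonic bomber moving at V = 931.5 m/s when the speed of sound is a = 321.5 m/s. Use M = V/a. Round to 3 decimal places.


Step 1: M = V / a = 931.5 / 321.5
Step 2: M = 2.897

2.897


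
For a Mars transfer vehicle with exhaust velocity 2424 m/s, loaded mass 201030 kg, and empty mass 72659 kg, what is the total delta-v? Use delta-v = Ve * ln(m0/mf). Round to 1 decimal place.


Step 1: Mass ratio m0/mf = 201030 / 72659 = 2.76676
Step 2: ln(2.76676) = 1.017677
Step 3: delta-v = 2424 * 1.017677 = 2466.8 m/s

2466.8


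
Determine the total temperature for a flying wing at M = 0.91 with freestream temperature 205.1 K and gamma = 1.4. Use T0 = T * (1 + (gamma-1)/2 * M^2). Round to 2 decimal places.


Step 1: (gamma-1)/2 = 0.2
Step 2: M^2 = 0.8281
Step 3: 1 + 0.2 * 0.8281 = 1.16562
Step 4: T0 = 205.1 * 1.16562 = 239.07 K

239.07


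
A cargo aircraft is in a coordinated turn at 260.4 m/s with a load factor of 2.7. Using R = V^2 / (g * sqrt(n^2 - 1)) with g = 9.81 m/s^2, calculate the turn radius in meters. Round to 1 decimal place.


Step 1: V^2 = 260.4^2 = 67808.16
Step 2: n^2 - 1 = 2.7^2 - 1 = 6.29
Step 3: sqrt(6.29) = 2.507987
Step 4: R = 67808.16 / (9.81 * 2.507987) = 2756.1 m

2756.1


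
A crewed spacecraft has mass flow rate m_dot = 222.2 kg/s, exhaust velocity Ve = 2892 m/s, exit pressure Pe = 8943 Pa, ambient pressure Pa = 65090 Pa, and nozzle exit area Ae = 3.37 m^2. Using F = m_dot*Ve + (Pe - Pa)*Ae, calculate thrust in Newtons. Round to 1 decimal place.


Step 1: Momentum thrust = m_dot * Ve = 222.2 * 2892 = 642602.4 N
Step 2: Pressure thrust = (Pe - Pa) * Ae = (8943 - 65090) * 3.37 = -189215.39 N
Step 3: Total thrust F = 642602.4 + -189215.39 = 453387.0 N

453387.0


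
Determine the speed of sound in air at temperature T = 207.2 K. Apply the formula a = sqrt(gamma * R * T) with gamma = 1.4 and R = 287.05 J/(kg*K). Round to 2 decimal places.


Step 1: gamma * R * T = 1.4 * 287.05 * 207.2 = 83267.464
Step 2: a = sqrt(83267.464) = 288.56 m/s

288.56


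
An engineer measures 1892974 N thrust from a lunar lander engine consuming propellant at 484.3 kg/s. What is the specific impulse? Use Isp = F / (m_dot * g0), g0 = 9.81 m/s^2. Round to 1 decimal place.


Step 1: m_dot * g0 = 484.3 * 9.81 = 4750.98
Step 2: Isp = 1892974 / 4750.98 = 398.4 s

398.4


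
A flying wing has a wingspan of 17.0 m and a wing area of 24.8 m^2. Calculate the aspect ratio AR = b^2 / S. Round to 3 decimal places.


Step 1: b^2 = 17.0^2 = 289.0
Step 2: AR = 289.0 / 24.8 = 11.653

11.653
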